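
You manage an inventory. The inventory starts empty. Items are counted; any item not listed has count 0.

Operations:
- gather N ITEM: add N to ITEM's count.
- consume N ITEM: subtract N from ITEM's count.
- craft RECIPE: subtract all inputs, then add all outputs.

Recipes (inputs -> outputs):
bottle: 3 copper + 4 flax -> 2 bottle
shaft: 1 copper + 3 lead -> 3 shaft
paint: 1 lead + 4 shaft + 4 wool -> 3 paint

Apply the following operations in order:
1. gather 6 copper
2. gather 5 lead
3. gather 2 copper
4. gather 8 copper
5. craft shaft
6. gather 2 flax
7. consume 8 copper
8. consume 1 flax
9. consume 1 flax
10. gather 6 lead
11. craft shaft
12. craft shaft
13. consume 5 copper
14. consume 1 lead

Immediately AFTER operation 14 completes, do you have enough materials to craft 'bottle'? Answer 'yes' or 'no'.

Answer: no

Derivation:
After 1 (gather 6 copper): copper=6
After 2 (gather 5 lead): copper=6 lead=5
After 3 (gather 2 copper): copper=8 lead=5
After 4 (gather 8 copper): copper=16 lead=5
After 5 (craft shaft): copper=15 lead=2 shaft=3
After 6 (gather 2 flax): copper=15 flax=2 lead=2 shaft=3
After 7 (consume 8 copper): copper=7 flax=2 lead=2 shaft=3
After 8 (consume 1 flax): copper=7 flax=1 lead=2 shaft=3
After 9 (consume 1 flax): copper=7 lead=2 shaft=3
After 10 (gather 6 lead): copper=7 lead=8 shaft=3
After 11 (craft shaft): copper=6 lead=5 shaft=6
After 12 (craft shaft): copper=5 lead=2 shaft=9
After 13 (consume 5 copper): lead=2 shaft=9
After 14 (consume 1 lead): lead=1 shaft=9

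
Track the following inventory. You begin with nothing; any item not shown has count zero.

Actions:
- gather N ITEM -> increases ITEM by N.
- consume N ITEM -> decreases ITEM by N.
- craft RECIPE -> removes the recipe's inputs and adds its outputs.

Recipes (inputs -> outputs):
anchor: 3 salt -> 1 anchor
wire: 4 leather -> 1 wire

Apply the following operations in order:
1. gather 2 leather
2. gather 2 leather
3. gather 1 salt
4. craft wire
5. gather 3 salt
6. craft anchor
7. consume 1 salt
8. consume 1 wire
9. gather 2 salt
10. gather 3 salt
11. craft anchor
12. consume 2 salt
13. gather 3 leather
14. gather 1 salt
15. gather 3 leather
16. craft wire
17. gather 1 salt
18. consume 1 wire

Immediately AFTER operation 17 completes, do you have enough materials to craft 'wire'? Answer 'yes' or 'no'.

After 1 (gather 2 leather): leather=2
After 2 (gather 2 leather): leather=4
After 3 (gather 1 salt): leather=4 salt=1
After 4 (craft wire): salt=1 wire=1
After 5 (gather 3 salt): salt=4 wire=1
After 6 (craft anchor): anchor=1 salt=1 wire=1
After 7 (consume 1 salt): anchor=1 wire=1
After 8 (consume 1 wire): anchor=1
After 9 (gather 2 salt): anchor=1 salt=2
After 10 (gather 3 salt): anchor=1 salt=5
After 11 (craft anchor): anchor=2 salt=2
After 12 (consume 2 salt): anchor=2
After 13 (gather 3 leather): anchor=2 leather=3
After 14 (gather 1 salt): anchor=2 leather=3 salt=1
After 15 (gather 3 leather): anchor=2 leather=6 salt=1
After 16 (craft wire): anchor=2 leather=2 salt=1 wire=1
After 17 (gather 1 salt): anchor=2 leather=2 salt=2 wire=1

Answer: no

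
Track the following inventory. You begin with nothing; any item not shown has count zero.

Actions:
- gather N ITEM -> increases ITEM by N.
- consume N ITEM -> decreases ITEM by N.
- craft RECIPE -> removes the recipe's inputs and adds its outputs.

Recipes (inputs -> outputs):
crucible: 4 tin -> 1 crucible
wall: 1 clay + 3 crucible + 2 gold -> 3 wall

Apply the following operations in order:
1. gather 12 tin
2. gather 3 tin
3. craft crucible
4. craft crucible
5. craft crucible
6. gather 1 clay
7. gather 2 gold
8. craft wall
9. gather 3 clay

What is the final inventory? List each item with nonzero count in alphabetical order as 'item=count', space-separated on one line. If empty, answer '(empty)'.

Answer: clay=3 tin=3 wall=3

Derivation:
After 1 (gather 12 tin): tin=12
After 2 (gather 3 tin): tin=15
After 3 (craft crucible): crucible=1 tin=11
After 4 (craft crucible): crucible=2 tin=7
After 5 (craft crucible): crucible=3 tin=3
After 6 (gather 1 clay): clay=1 crucible=3 tin=3
After 7 (gather 2 gold): clay=1 crucible=3 gold=2 tin=3
After 8 (craft wall): tin=3 wall=3
After 9 (gather 3 clay): clay=3 tin=3 wall=3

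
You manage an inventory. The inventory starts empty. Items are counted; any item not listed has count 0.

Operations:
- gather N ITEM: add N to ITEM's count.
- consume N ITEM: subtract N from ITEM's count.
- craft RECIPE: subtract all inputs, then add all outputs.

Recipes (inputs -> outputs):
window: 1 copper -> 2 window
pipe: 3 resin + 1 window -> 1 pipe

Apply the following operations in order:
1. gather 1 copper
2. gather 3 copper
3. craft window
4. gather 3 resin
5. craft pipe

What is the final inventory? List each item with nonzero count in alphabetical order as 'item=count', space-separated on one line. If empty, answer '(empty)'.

After 1 (gather 1 copper): copper=1
After 2 (gather 3 copper): copper=4
After 3 (craft window): copper=3 window=2
After 4 (gather 3 resin): copper=3 resin=3 window=2
After 5 (craft pipe): copper=3 pipe=1 window=1

Answer: copper=3 pipe=1 window=1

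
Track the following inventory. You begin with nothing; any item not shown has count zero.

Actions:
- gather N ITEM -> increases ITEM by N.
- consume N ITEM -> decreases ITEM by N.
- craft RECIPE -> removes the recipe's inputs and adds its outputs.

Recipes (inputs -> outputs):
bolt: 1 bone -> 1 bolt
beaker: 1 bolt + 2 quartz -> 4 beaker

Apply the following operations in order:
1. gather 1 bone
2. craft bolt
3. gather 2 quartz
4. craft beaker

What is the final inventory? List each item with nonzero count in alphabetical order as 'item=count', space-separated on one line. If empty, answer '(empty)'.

After 1 (gather 1 bone): bone=1
After 2 (craft bolt): bolt=1
After 3 (gather 2 quartz): bolt=1 quartz=2
After 4 (craft beaker): beaker=4

Answer: beaker=4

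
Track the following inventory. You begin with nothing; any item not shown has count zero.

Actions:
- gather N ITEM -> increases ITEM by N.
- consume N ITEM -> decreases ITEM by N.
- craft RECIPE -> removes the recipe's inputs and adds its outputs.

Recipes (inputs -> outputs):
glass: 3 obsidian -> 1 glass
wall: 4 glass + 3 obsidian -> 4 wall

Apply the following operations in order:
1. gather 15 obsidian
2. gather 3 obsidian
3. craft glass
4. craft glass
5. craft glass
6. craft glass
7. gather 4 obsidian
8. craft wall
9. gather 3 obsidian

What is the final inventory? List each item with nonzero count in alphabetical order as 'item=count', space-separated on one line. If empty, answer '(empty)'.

After 1 (gather 15 obsidian): obsidian=15
After 2 (gather 3 obsidian): obsidian=18
After 3 (craft glass): glass=1 obsidian=15
After 4 (craft glass): glass=2 obsidian=12
After 5 (craft glass): glass=3 obsidian=9
After 6 (craft glass): glass=4 obsidian=6
After 7 (gather 4 obsidian): glass=4 obsidian=10
After 8 (craft wall): obsidian=7 wall=4
After 9 (gather 3 obsidian): obsidian=10 wall=4

Answer: obsidian=10 wall=4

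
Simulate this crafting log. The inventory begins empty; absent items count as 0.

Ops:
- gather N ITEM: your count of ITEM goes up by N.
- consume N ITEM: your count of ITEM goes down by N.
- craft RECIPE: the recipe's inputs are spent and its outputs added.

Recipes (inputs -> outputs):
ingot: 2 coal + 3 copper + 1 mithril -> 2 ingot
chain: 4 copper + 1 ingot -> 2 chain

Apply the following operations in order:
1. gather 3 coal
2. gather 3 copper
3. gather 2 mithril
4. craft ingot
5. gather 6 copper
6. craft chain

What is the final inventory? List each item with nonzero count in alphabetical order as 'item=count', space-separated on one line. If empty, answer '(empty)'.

Answer: chain=2 coal=1 copper=2 ingot=1 mithril=1

Derivation:
After 1 (gather 3 coal): coal=3
After 2 (gather 3 copper): coal=3 copper=3
After 3 (gather 2 mithril): coal=3 copper=3 mithril=2
After 4 (craft ingot): coal=1 ingot=2 mithril=1
After 5 (gather 6 copper): coal=1 copper=6 ingot=2 mithril=1
After 6 (craft chain): chain=2 coal=1 copper=2 ingot=1 mithril=1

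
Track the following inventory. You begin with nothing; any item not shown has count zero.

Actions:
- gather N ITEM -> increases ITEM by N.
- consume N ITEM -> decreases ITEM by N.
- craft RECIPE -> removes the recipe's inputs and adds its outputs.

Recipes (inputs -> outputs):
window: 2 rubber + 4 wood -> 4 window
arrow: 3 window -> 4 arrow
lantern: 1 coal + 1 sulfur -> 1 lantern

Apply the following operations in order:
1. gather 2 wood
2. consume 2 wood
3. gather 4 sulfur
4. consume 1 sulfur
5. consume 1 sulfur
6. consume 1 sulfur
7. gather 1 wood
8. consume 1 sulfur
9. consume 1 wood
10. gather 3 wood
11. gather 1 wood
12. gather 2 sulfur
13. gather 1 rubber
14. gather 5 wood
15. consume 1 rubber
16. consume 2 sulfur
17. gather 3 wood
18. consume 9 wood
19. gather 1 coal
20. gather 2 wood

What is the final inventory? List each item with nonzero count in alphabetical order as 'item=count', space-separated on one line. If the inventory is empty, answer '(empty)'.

After 1 (gather 2 wood): wood=2
After 2 (consume 2 wood): (empty)
After 3 (gather 4 sulfur): sulfur=4
After 4 (consume 1 sulfur): sulfur=3
After 5 (consume 1 sulfur): sulfur=2
After 6 (consume 1 sulfur): sulfur=1
After 7 (gather 1 wood): sulfur=1 wood=1
After 8 (consume 1 sulfur): wood=1
After 9 (consume 1 wood): (empty)
After 10 (gather 3 wood): wood=3
After 11 (gather 1 wood): wood=4
After 12 (gather 2 sulfur): sulfur=2 wood=4
After 13 (gather 1 rubber): rubber=1 sulfur=2 wood=4
After 14 (gather 5 wood): rubber=1 sulfur=2 wood=9
After 15 (consume 1 rubber): sulfur=2 wood=9
After 16 (consume 2 sulfur): wood=9
After 17 (gather 3 wood): wood=12
After 18 (consume 9 wood): wood=3
After 19 (gather 1 coal): coal=1 wood=3
After 20 (gather 2 wood): coal=1 wood=5

Answer: coal=1 wood=5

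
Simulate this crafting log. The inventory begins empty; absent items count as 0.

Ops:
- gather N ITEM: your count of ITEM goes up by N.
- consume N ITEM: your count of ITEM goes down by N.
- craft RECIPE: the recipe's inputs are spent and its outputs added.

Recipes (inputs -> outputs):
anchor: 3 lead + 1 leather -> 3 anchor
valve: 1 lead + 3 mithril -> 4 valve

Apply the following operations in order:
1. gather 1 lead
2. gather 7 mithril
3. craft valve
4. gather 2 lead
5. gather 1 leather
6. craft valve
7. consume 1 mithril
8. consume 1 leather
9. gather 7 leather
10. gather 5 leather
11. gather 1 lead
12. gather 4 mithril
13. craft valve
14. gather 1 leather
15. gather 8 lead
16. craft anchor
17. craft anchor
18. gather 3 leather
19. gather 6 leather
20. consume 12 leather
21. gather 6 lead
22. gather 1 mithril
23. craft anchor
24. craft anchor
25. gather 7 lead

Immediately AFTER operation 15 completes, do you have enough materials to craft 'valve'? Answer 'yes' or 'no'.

Answer: no

Derivation:
After 1 (gather 1 lead): lead=1
After 2 (gather 7 mithril): lead=1 mithril=7
After 3 (craft valve): mithril=4 valve=4
After 4 (gather 2 lead): lead=2 mithril=4 valve=4
After 5 (gather 1 leather): lead=2 leather=1 mithril=4 valve=4
After 6 (craft valve): lead=1 leather=1 mithril=1 valve=8
After 7 (consume 1 mithril): lead=1 leather=1 valve=8
After 8 (consume 1 leather): lead=1 valve=8
After 9 (gather 7 leather): lead=1 leather=7 valve=8
After 10 (gather 5 leather): lead=1 leather=12 valve=8
After 11 (gather 1 lead): lead=2 leather=12 valve=8
After 12 (gather 4 mithril): lead=2 leather=12 mithril=4 valve=8
After 13 (craft valve): lead=1 leather=12 mithril=1 valve=12
After 14 (gather 1 leather): lead=1 leather=13 mithril=1 valve=12
After 15 (gather 8 lead): lead=9 leather=13 mithril=1 valve=12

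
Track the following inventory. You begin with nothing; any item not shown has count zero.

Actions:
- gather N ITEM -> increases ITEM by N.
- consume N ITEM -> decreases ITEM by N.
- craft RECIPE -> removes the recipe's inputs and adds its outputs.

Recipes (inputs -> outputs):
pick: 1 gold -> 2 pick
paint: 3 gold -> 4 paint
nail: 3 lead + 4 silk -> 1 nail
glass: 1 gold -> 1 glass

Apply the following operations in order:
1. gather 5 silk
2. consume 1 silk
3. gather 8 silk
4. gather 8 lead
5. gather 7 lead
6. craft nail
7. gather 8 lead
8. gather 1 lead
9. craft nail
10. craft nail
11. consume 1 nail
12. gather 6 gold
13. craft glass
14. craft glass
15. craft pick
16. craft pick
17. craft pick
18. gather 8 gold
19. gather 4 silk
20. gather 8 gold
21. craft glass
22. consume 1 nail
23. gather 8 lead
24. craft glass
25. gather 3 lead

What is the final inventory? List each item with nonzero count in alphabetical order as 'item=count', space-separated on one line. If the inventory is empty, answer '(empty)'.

After 1 (gather 5 silk): silk=5
After 2 (consume 1 silk): silk=4
After 3 (gather 8 silk): silk=12
After 4 (gather 8 lead): lead=8 silk=12
After 5 (gather 7 lead): lead=15 silk=12
After 6 (craft nail): lead=12 nail=1 silk=8
After 7 (gather 8 lead): lead=20 nail=1 silk=8
After 8 (gather 1 lead): lead=21 nail=1 silk=8
After 9 (craft nail): lead=18 nail=2 silk=4
After 10 (craft nail): lead=15 nail=3
After 11 (consume 1 nail): lead=15 nail=2
After 12 (gather 6 gold): gold=6 lead=15 nail=2
After 13 (craft glass): glass=1 gold=5 lead=15 nail=2
After 14 (craft glass): glass=2 gold=4 lead=15 nail=2
After 15 (craft pick): glass=2 gold=3 lead=15 nail=2 pick=2
After 16 (craft pick): glass=2 gold=2 lead=15 nail=2 pick=4
After 17 (craft pick): glass=2 gold=1 lead=15 nail=2 pick=6
After 18 (gather 8 gold): glass=2 gold=9 lead=15 nail=2 pick=6
After 19 (gather 4 silk): glass=2 gold=9 lead=15 nail=2 pick=6 silk=4
After 20 (gather 8 gold): glass=2 gold=17 lead=15 nail=2 pick=6 silk=4
After 21 (craft glass): glass=3 gold=16 lead=15 nail=2 pick=6 silk=4
After 22 (consume 1 nail): glass=3 gold=16 lead=15 nail=1 pick=6 silk=4
After 23 (gather 8 lead): glass=3 gold=16 lead=23 nail=1 pick=6 silk=4
After 24 (craft glass): glass=4 gold=15 lead=23 nail=1 pick=6 silk=4
After 25 (gather 3 lead): glass=4 gold=15 lead=26 nail=1 pick=6 silk=4

Answer: glass=4 gold=15 lead=26 nail=1 pick=6 silk=4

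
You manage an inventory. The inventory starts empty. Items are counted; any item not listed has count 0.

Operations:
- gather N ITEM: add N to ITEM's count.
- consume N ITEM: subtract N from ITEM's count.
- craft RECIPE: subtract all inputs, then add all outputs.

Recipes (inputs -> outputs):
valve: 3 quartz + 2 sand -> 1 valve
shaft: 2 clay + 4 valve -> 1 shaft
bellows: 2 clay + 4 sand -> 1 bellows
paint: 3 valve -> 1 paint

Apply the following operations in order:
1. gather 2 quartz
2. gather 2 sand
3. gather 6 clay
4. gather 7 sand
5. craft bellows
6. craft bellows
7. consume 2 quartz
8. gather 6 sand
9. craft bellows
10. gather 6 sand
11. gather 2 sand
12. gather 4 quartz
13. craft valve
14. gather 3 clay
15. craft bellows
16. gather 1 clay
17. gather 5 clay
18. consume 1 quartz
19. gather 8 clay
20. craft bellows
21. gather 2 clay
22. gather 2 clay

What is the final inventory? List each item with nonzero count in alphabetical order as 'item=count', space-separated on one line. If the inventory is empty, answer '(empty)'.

Answer: bellows=5 clay=17 sand=1 valve=1

Derivation:
After 1 (gather 2 quartz): quartz=2
After 2 (gather 2 sand): quartz=2 sand=2
After 3 (gather 6 clay): clay=6 quartz=2 sand=2
After 4 (gather 7 sand): clay=6 quartz=2 sand=9
After 5 (craft bellows): bellows=1 clay=4 quartz=2 sand=5
After 6 (craft bellows): bellows=2 clay=2 quartz=2 sand=1
After 7 (consume 2 quartz): bellows=2 clay=2 sand=1
After 8 (gather 6 sand): bellows=2 clay=2 sand=7
After 9 (craft bellows): bellows=3 sand=3
After 10 (gather 6 sand): bellows=3 sand=9
After 11 (gather 2 sand): bellows=3 sand=11
After 12 (gather 4 quartz): bellows=3 quartz=4 sand=11
After 13 (craft valve): bellows=3 quartz=1 sand=9 valve=1
After 14 (gather 3 clay): bellows=3 clay=3 quartz=1 sand=9 valve=1
After 15 (craft bellows): bellows=4 clay=1 quartz=1 sand=5 valve=1
After 16 (gather 1 clay): bellows=4 clay=2 quartz=1 sand=5 valve=1
After 17 (gather 5 clay): bellows=4 clay=7 quartz=1 sand=5 valve=1
After 18 (consume 1 quartz): bellows=4 clay=7 sand=5 valve=1
After 19 (gather 8 clay): bellows=4 clay=15 sand=5 valve=1
After 20 (craft bellows): bellows=5 clay=13 sand=1 valve=1
After 21 (gather 2 clay): bellows=5 clay=15 sand=1 valve=1
After 22 (gather 2 clay): bellows=5 clay=17 sand=1 valve=1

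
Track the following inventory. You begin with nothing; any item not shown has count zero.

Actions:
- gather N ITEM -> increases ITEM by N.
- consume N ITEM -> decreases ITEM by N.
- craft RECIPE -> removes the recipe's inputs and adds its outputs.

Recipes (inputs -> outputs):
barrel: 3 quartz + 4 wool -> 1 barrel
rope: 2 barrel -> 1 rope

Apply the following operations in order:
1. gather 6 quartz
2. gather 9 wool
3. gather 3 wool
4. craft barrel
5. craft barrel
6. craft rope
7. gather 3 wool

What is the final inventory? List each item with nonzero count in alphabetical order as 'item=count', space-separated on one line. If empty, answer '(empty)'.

After 1 (gather 6 quartz): quartz=6
After 2 (gather 9 wool): quartz=6 wool=9
After 3 (gather 3 wool): quartz=6 wool=12
After 4 (craft barrel): barrel=1 quartz=3 wool=8
After 5 (craft barrel): barrel=2 wool=4
After 6 (craft rope): rope=1 wool=4
After 7 (gather 3 wool): rope=1 wool=7

Answer: rope=1 wool=7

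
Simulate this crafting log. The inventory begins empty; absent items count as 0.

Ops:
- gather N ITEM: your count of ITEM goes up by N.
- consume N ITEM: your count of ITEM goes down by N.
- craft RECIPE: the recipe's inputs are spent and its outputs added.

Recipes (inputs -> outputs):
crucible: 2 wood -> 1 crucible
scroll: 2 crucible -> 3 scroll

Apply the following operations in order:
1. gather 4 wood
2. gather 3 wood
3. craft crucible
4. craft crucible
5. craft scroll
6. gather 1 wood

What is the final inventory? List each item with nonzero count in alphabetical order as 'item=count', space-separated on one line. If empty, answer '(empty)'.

After 1 (gather 4 wood): wood=4
After 2 (gather 3 wood): wood=7
After 3 (craft crucible): crucible=1 wood=5
After 4 (craft crucible): crucible=2 wood=3
After 5 (craft scroll): scroll=3 wood=3
After 6 (gather 1 wood): scroll=3 wood=4

Answer: scroll=3 wood=4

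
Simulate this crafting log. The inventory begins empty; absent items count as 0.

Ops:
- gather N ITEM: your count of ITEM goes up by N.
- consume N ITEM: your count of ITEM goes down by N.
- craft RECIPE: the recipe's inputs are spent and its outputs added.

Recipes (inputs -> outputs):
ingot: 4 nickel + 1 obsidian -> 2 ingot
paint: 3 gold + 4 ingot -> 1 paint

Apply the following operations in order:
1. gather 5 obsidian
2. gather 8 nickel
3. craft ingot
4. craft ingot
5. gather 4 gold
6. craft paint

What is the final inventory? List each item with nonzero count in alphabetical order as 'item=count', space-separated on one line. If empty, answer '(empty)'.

Answer: gold=1 obsidian=3 paint=1

Derivation:
After 1 (gather 5 obsidian): obsidian=5
After 2 (gather 8 nickel): nickel=8 obsidian=5
After 3 (craft ingot): ingot=2 nickel=4 obsidian=4
After 4 (craft ingot): ingot=4 obsidian=3
After 5 (gather 4 gold): gold=4 ingot=4 obsidian=3
After 6 (craft paint): gold=1 obsidian=3 paint=1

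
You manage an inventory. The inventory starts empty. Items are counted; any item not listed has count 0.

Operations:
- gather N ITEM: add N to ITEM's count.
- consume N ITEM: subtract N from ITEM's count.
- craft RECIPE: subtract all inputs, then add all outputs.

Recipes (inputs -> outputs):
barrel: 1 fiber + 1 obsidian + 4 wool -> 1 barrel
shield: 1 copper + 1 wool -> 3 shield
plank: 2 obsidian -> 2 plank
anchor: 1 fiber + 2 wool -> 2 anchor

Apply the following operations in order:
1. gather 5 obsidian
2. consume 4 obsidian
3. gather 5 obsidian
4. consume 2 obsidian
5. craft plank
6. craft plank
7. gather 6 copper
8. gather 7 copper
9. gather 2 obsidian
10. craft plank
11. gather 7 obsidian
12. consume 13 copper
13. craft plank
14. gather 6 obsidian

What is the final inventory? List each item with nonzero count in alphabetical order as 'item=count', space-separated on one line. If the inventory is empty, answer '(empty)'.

Answer: obsidian=11 plank=8

Derivation:
After 1 (gather 5 obsidian): obsidian=5
After 2 (consume 4 obsidian): obsidian=1
After 3 (gather 5 obsidian): obsidian=6
After 4 (consume 2 obsidian): obsidian=4
After 5 (craft plank): obsidian=2 plank=2
After 6 (craft plank): plank=4
After 7 (gather 6 copper): copper=6 plank=4
After 8 (gather 7 copper): copper=13 plank=4
After 9 (gather 2 obsidian): copper=13 obsidian=2 plank=4
After 10 (craft plank): copper=13 plank=6
After 11 (gather 7 obsidian): copper=13 obsidian=7 plank=6
After 12 (consume 13 copper): obsidian=7 plank=6
After 13 (craft plank): obsidian=5 plank=8
After 14 (gather 6 obsidian): obsidian=11 plank=8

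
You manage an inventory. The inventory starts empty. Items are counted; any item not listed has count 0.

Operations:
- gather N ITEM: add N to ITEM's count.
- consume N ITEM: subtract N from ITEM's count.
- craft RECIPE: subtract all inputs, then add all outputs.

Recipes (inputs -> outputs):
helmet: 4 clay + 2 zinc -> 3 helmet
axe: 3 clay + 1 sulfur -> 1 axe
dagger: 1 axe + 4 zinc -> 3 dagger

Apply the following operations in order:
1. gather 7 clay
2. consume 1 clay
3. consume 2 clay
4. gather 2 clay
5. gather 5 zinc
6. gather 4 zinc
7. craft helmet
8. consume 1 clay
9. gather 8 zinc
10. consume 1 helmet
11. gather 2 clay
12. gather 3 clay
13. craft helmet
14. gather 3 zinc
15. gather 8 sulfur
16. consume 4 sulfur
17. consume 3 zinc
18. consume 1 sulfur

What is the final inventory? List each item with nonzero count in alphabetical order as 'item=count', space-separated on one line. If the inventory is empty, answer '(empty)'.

Answer: clay=2 helmet=5 sulfur=3 zinc=13

Derivation:
After 1 (gather 7 clay): clay=7
After 2 (consume 1 clay): clay=6
After 3 (consume 2 clay): clay=4
After 4 (gather 2 clay): clay=6
After 5 (gather 5 zinc): clay=6 zinc=5
After 6 (gather 4 zinc): clay=6 zinc=9
After 7 (craft helmet): clay=2 helmet=3 zinc=7
After 8 (consume 1 clay): clay=1 helmet=3 zinc=7
After 9 (gather 8 zinc): clay=1 helmet=3 zinc=15
After 10 (consume 1 helmet): clay=1 helmet=2 zinc=15
After 11 (gather 2 clay): clay=3 helmet=2 zinc=15
After 12 (gather 3 clay): clay=6 helmet=2 zinc=15
After 13 (craft helmet): clay=2 helmet=5 zinc=13
After 14 (gather 3 zinc): clay=2 helmet=5 zinc=16
After 15 (gather 8 sulfur): clay=2 helmet=5 sulfur=8 zinc=16
After 16 (consume 4 sulfur): clay=2 helmet=5 sulfur=4 zinc=16
After 17 (consume 3 zinc): clay=2 helmet=5 sulfur=4 zinc=13
After 18 (consume 1 sulfur): clay=2 helmet=5 sulfur=3 zinc=13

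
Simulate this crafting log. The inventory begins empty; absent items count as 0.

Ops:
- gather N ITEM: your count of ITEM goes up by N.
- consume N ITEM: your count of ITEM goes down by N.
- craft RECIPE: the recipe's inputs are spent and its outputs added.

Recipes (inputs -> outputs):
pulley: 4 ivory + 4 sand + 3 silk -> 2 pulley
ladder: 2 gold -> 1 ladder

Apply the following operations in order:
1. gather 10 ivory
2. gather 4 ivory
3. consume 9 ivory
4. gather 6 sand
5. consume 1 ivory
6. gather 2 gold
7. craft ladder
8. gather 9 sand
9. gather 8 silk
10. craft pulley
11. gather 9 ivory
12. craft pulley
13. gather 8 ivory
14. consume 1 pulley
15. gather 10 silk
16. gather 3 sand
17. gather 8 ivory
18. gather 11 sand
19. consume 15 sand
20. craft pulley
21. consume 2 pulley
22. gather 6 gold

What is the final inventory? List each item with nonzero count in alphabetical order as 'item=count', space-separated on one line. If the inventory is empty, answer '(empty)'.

After 1 (gather 10 ivory): ivory=10
After 2 (gather 4 ivory): ivory=14
After 3 (consume 9 ivory): ivory=5
After 4 (gather 6 sand): ivory=5 sand=6
After 5 (consume 1 ivory): ivory=4 sand=6
After 6 (gather 2 gold): gold=2 ivory=4 sand=6
After 7 (craft ladder): ivory=4 ladder=1 sand=6
After 8 (gather 9 sand): ivory=4 ladder=1 sand=15
After 9 (gather 8 silk): ivory=4 ladder=1 sand=15 silk=8
After 10 (craft pulley): ladder=1 pulley=2 sand=11 silk=5
After 11 (gather 9 ivory): ivory=9 ladder=1 pulley=2 sand=11 silk=5
After 12 (craft pulley): ivory=5 ladder=1 pulley=4 sand=7 silk=2
After 13 (gather 8 ivory): ivory=13 ladder=1 pulley=4 sand=7 silk=2
After 14 (consume 1 pulley): ivory=13 ladder=1 pulley=3 sand=7 silk=2
After 15 (gather 10 silk): ivory=13 ladder=1 pulley=3 sand=7 silk=12
After 16 (gather 3 sand): ivory=13 ladder=1 pulley=3 sand=10 silk=12
After 17 (gather 8 ivory): ivory=21 ladder=1 pulley=3 sand=10 silk=12
After 18 (gather 11 sand): ivory=21 ladder=1 pulley=3 sand=21 silk=12
After 19 (consume 15 sand): ivory=21 ladder=1 pulley=3 sand=6 silk=12
After 20 (craft pulley): ivory=17 ladder=1 pulley=5 sand=2 silk=9
After 21 (consume 2 pulley): ivory=17 ladder=1 pulley=3 sand=2 silk=9
After 22 (gather 6 gold): gold=6 ivory=17 ladder=1 pulley=3 sand=2 silk=9

Answer: gold=6 ivory=17 ladder=1 pulley=3 sand=2 silk=9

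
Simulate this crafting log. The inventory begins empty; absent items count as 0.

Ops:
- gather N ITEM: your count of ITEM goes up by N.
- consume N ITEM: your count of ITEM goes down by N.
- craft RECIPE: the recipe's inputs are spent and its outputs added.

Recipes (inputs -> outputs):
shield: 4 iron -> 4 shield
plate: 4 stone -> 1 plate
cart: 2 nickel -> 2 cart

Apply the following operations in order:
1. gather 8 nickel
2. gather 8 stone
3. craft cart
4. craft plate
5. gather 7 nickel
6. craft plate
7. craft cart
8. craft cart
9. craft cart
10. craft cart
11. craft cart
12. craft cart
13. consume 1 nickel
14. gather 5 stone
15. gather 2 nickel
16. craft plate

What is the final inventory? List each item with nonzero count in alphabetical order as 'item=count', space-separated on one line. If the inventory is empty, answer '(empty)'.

Answer: cart=14 nickel=2 plate=3 stone=1

Derivation:
After 1 (gather 8 nickel): nickel=8
After 2 (gather 8 stone): nickel=8 stone=8
After 3 (craft cart): cart=2 nickel=6 stone=8
After 4 (craft plate): cart=2 nickel=6 plate=1 stone=4
After 5 (gather 7 nickel): cart=2 nickel=13 plate=1 stone=4
After 6 (craft plate): cart=2 nickel=13 plate=2
After 7 (craft cart): cart=4 nickel=11 plate=2
After 8 (craft cart): cart=6 nickel=9 plate=2
After 9 (craft cart): cart=8 nickel=7 plate=2
After 10 (craft cart): cart=10 nickel=5 plate=2
After 11 (craft cart): cart=12 nickel=3 plate=2
After 12 (craft cart): cart=14 nickel=1 plate=2
After 13 (consume 1 nickel): cart=14 plate=2
After 14 (gather 5 stone): cart=14 plate=2 stone=5
After 15 (gather 2 nickel): cart=14 nickel=2 plate=2 stone=5
After 16 (craft plate): cart=14 nickel=2 plate=3 stone=1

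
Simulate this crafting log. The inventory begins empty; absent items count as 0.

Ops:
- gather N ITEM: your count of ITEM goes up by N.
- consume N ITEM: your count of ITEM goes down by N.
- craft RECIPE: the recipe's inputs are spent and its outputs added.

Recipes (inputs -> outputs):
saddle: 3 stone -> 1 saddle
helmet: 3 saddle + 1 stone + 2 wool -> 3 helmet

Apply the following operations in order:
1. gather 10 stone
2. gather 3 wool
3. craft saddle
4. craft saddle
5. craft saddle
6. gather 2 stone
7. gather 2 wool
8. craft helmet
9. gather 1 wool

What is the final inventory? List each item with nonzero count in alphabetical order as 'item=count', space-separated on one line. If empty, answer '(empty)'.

Answer: helmet=3 stone=2 wool=4

Derivation:
After 1 (gather 10 stone): stone=10
After 2 (gather 3 wool): stone=10 wool=3
After 3 (craft saddle): saddle=1 stone=7 wool=3
After 4 (craft saddle): saddle=2 stone=4 wool=3
After 5 (craft saddle): saddle=3 stone=1 wool=3
After 6 (gather 2 stone): saddle=3 stone=3 wool=3
After 7 (gather 2 wool): saddle=3 stone=3 wool=5
After 8 (craft helmet): helmet=3 stone=2 wool=3
After 9 (gather 1 wool): helmet=3 stone=2 wool=4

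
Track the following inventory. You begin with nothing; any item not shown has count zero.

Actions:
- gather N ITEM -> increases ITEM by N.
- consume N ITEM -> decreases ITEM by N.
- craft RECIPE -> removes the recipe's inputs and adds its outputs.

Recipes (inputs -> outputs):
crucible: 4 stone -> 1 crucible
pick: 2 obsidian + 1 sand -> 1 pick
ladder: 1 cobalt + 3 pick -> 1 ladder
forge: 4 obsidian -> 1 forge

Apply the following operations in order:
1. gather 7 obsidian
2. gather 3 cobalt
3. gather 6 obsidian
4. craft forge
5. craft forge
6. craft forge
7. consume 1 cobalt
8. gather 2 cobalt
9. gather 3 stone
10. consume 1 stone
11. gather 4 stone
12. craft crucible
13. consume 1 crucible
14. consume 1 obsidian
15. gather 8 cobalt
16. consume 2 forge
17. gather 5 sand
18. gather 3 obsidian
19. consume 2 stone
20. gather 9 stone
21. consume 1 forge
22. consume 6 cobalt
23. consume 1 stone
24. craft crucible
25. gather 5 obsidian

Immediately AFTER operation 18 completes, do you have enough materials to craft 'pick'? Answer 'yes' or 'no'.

Answer: yes

Derivation:
After 1 (gather 7 obsidian): obsidian=7
After 2 (gather 3 cobalt): cobalt=3 obsidian=7
After 3 (gather 6 obsidian): cobalt=3 obsidian=13
After 4 (craft forge): cobalt=3 forge=1 obsidian=9
After 5 (craft forge): cobalt=3 forge=2 obsidian=5
After 6 (craft forge): cobalt=3 forge=3 obsidian=1
After 7 (consume 1 cobalt): cobalt=2 forge=3 obsidian=1
After 8 (gather 2 cobalt): cobalt=4 forge=3 obsidian=1
After 9 (gather 3 stone): cobalt=4 forge=3 obsidian=1 stone=3
After 10 (consume 1 stone): cobalt=4 forge=3 obsidian=1 stone=2
After 11 (gather 4 stone): cobalt=4 forge=3 obsidian=1 stone=6
After 12 (craft crucible): cobalt=4 crucible=1 forge=3 obsidian=1 stone=2
After 13 (consume 1 crucible): cobalt=4 forge=3 obsidian=1 stone=2
After 14 (consume 1 obsidian): cobalt=4 forge=3 stone=2
After 15 (gather 8 cobalt): cobalt=12 forge=3 stone=2
After 16 (consume 2 forge): cobalt=12 forge=1 stone=2
After 17 (gather 5 sand): cobalt=12 forge=1 sand=5 stone=2
After 18 (gather 3 obsidian): cobalt=12 forge=1 obsidian=3 sand=5 stone=2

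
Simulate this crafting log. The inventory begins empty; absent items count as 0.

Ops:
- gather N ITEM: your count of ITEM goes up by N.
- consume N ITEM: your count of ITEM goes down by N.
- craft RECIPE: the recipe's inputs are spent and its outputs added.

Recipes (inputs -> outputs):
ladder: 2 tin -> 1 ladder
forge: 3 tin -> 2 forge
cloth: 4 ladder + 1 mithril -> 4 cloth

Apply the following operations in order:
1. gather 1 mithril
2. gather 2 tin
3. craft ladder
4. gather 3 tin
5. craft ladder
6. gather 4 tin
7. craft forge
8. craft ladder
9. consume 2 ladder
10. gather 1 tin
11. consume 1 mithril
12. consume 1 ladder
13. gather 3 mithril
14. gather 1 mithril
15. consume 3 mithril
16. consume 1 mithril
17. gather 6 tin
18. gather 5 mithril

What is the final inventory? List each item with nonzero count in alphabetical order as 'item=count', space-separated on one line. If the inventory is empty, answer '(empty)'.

Answer: forge=2 mithril=5 tin=7

Derivation:
After 1 (gather 1 mithril): mithril=1
After 2 (gather 2 tin): mithril=1 tin=2
After 3 (craft ladder): ladder=1 mithril=1
After 4 (gather 3 tin): ladder=1 mithril=1 tin=3
After 5 (craft ladder): ladder=2 mithril=1 tin=1
After 6 (gather 4 tin): ladder=2 mithril=1 tin=5
After 7 (craft forge): forge=2 ladder=2 mithril=1 tin=2
After 8 (craft ladder): forge=2 ladder=3 mithril=1
After 9 (consume 2 ladder): forge=2 ladder=1 mithril=1
After 10 (gather 1 tin): forge=2 ladder=1 mithril=1 tin=1
After 11 (consume 1 mithril): forge=2 ladder=1 tin=1
After 12 (consume 1 ladder): forge=2 tin=1
After 13 (gather 3 mithril): forge=2 mithril=3 tin=1
After 14 (gather 1 mithril): forge=2 mithril=4 tin=1
After 15 (consume 3 mithril): forge=2 mithril=1 tin=1
After 16 (consume 1 mithril): forge=2 tin=1
After 17 (gather 6 tin): forge=2 tin=7
After 18 (gather 5 mithril): forge=2 mithril=5 tin=7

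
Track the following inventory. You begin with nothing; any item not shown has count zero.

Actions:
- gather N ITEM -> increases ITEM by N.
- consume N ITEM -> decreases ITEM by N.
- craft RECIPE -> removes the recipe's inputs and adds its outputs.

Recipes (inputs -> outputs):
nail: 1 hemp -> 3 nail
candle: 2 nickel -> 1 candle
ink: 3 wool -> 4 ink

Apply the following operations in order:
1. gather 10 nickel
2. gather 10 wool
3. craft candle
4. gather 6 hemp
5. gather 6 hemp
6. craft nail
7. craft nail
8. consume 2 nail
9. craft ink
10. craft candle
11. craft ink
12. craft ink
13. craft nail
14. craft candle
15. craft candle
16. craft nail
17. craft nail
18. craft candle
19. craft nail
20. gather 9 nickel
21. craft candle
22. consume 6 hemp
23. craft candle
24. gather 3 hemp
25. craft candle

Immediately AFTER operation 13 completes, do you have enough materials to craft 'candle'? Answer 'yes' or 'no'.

After 1 (gather 10 nickel): nickel=10
After 2 (gather 10 wool): nickel=10 wool=10
After 3 (craft candle): candle=1 nickel=8 wool=10
After 4 (gather 6 hemp): candle=1 hemp=6 nickel=8 wool=10
After 5 (gather 6 hemp): candle=1 hemp=12 nickel=8 wool=10
After 6 (craft nail): candle=1 hemp=11 nail=3 nickel=8 wool=10
After 7 (craft nail): candle=1 hemp=10 nail=6 nickel=8 wool=10
After 8 (consume 2 nail): candle=1 hemp=10 nail=4 nickel=8 wool=10
After 9 (craft ink): candle=1 hemp=10 ink=4 nail=4 nickel=8 wool=7
After 10 (craft candle): candle=2 hemp=10 ink=4 nail=4 nickel=6 wool=7
After 11 (craft ink): candle=2 hemp=10 ink=8 nail=4 nickel=6 wool=4
After 12 (craft ink): candle=2 hemp=10 ink=12 nail=4 nickel=6 wool=1
After 13 (craft nail): candle=2 hemp=9 ink=12 nail=7 nickel=6 wool=1

Answer: yes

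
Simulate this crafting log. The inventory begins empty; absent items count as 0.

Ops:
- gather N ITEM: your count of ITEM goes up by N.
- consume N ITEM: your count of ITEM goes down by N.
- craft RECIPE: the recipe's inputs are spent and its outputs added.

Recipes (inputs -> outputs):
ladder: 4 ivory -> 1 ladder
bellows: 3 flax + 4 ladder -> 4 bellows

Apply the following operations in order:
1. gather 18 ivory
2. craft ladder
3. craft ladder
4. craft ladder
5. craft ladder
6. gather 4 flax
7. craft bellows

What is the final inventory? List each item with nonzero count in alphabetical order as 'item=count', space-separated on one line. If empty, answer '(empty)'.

After 1 (gather 18 ivory): ivory=18
After 2 (craft ladder): ivory=14 ladder=1
After 3 (craft ladder): ivory=10 ladder=2
After 4 (craft ladder): ivory=6 ladder=3
After 5 (craft ladder): ivory=2 ladder=4
After 6 (gather 4 flax): flax=4 ivory=2 ladder=4
After 7 (craft bellows): bellows=4 flax=1 ivory=2

Answer: bellows=4 flax=1 ivory=2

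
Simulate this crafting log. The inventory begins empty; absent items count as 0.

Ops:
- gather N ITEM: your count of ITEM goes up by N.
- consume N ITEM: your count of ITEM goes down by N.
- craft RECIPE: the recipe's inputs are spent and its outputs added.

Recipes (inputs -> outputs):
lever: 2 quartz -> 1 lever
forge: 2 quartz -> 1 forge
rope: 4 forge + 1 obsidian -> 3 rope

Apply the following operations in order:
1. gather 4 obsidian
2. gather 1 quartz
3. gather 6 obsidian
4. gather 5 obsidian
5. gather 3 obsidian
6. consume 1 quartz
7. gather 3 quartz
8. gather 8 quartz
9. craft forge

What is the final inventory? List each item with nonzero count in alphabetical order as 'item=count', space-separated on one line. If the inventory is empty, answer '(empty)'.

Answer: forge=1 obsidian=18 quartz=9

Derivation:
After 1 (gather 4 obsidian): obsidian=4
After 2 (gather 1 quartz): obsidian=4 quartz=1
After 3 (gather 6 obsidian): obsidian=10 quartz=1
After 4 (gather 5 obsidian): obsidian=15 quartz=1
After 5 (gather 3 obsidian): obsidian=18 quartz=1
After 6 (consume 1 quartz): obsidian=18
After 7 (gather 3 quartz): obsidian=18 quartz=3
After 8 (gather 8 quartz): obsidian=18 quartz=11
After 9 (craft forge): forge=1 obsidian=18 quartz=9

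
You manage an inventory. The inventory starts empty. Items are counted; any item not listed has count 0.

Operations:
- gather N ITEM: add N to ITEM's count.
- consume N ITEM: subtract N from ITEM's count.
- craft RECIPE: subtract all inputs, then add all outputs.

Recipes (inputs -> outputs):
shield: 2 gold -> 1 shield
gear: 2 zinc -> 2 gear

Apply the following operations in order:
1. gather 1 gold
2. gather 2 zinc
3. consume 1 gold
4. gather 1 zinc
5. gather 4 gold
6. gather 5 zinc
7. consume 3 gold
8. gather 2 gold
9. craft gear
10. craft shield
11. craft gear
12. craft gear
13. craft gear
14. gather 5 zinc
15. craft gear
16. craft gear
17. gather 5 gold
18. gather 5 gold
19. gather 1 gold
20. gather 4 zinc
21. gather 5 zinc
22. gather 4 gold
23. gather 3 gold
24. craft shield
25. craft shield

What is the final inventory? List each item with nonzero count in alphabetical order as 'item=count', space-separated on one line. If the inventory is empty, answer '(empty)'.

After 1 (gather 1 gold): gold=1
After 2 (gather 2 zinc): gold=1 zinc=2
After 3 (consume 1 gold): zinc=2
After 4 (gather 1 zinc): zinc=3
After 5 (gather 4 gold): gold=4 zinc=3
After 6 (gather 5 zinc): gold=4 zinc=8
After 7 (consume 3 gold): gold=1 zinc=8
After 8 (gather 2 gold): gold=3 zinc=8
After 9 (craft gear): gear=2 gold=3 zinc=6
After 10 (craft shield): gear=2 gold=1 shield=1 zinc=6
After 11 (craft gear): gear=4 gold=1 shield=1 zinc=4
After 12 (craft gear): gear=6 gold=1 shield=1 zinc=2
After 13 (craft gear): gear=8 gold=1 shield=1
After 14 (gather 5 zinc): gear=8 gold=1 shield=1 zinc=5
After 15 (craft gear): gear=10 gold=1 shield=1 zinc=3
After 16 (craft gear): gear=12 gold=1 shield=1 zinc=1
After 17 (gather 5 gold): gear=12 gold=6 shield=1 zinc=1
After 18 (gather 5 gold): gear=12 gold=11 shield=1 zinc=1
After 19 (gather 1 gold): gear=12 gold=12 shield=1 zinc=1
After 20 (gather 4 zinc): gear=12 gold=12 shield=1 zinc=5
After 21 (gather 5 zinc): gear=12 gold=12 shield=1 zinc=10
After 22 (gather 4 gold): gear=12 gold=16 shield=1 zinc=10
After 23 (gather 3 gold): gear=12 gold=19 shield=1 zinc=10
After 24 (craft shield): gear=12 gold=17 shield=2 zinc=10
After 25 (craft shield): gear=12 gold=15 shield=3 zinc=10

Answer: gear=12 gold=15 shield=3 zinc=10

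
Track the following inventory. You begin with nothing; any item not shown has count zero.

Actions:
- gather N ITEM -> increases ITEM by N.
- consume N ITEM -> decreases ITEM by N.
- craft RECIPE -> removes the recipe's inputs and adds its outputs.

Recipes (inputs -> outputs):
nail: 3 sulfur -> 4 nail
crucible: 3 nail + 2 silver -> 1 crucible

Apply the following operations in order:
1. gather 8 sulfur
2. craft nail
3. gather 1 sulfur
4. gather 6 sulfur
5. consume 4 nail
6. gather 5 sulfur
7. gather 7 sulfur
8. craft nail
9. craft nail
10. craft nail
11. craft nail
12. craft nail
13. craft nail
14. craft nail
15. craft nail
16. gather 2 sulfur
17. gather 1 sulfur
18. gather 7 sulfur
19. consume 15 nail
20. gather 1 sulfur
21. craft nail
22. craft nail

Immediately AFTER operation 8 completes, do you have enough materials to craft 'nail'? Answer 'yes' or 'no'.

After 1 (gather 8 sulfur): sulfur=8
After 2 (craft nail): nail=4 sulfur=5
After 3 (gather 1 sulfur): nail=4 sulfur=6
After 4 (gather 6 sulfur): nail=4 sulfur=12
After 5 (consume 4 nail): sulfur=12
After 6 (gather 5 sulfur): sulfur=17
After 7 (gather 7 sulfur): sulfur=24
After 8 (craft nail): nail=4 sulfur=21

Answer: yes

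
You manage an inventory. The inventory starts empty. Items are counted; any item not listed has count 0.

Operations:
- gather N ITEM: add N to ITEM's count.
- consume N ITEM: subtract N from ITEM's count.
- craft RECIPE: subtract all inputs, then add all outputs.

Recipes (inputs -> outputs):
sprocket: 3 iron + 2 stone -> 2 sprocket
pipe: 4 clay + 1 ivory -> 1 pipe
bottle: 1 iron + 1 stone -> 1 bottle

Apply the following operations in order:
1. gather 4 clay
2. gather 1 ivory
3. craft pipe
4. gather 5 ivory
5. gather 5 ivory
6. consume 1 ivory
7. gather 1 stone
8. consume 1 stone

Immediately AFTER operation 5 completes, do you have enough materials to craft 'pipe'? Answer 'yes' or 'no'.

Answer: no

Derivation:
After 1 (gather 4 clay): clay=4
After 2 (gather 1 ivory): clay=4 ivory=1
After 3 (craft pipe): pipe=1
After 4 (gather 5 ivory): ivory=5 pipe=1
After 5 (gather 5 ivory): ivory=10 pipe=1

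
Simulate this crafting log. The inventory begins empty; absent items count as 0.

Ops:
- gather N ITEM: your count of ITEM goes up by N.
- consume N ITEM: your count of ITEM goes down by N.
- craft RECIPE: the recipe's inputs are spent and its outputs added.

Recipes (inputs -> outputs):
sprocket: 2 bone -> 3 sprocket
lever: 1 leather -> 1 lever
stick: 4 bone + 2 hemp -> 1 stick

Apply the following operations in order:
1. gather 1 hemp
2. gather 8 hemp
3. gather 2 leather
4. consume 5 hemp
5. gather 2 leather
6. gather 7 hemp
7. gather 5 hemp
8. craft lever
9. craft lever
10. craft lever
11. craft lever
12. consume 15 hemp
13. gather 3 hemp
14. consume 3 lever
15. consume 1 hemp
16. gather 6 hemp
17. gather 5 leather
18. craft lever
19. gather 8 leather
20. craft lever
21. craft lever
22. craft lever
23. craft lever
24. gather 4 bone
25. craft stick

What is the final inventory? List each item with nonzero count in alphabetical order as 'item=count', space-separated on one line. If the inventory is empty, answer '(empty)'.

After 1 (gather 1 hemp): hemp=1
After 2 (gather 8 hemp): hemp=9
After 3 (gather 2 leather): hemp=9 leather=2
After 4 (consume 5 hemp): hemp=4 leather=2
After 5 (gather 2 leather): hemp=4 leather=4
After 6 (gather 7 hemp): hemp=11 leather=4
After 7 (gather 5 hemp): hemp=16 leather=4
After 8 (craft lever): hemp=16 leather=3 lever=1
After 9 (craft lever): hemp=16 leather=2 lever=2
After 10 (craft lever): hemp=16 leather=1 lever=3
After 11 (craft lever): hemp=16 lever=4
After 12 (consume 15 hemp): hemp=1 lever=4
After 13 (gather 3 hemp): hemp=4 lever=4
After 14 (consume 3 lever): hemp=4 lever=1
After 15 (consume 1 hemp): hemp=3 lever=1
After 16 (gather 6 hemp): hemp=9 lever=1
After 17 (gather 5 leather): hemp=9 leather=5 lever=1
After 18 (craft lever): hemp=9 leather=4 lever=2
After 19 (gather 8 leather): hemp=9 leather=12 lever=2
After 20 (craft lever): hemp=9 leather=11 lever=3
After 21 (craft lever): hemp=9 leather=10 lever=4
After 22 (craft lever): hemp=9 leather=9 lever=5
After 23 (craft lever): hemp=9 leather=8 lever=6
After 24 (gather 4 bone): bone=4 hemp=9 leather=8 lever=6
After 25 (craft stick): hemp=7 leather=8 lever=6 stick=1

Answer: hemp=7 leather=8 lever=6 stick=1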